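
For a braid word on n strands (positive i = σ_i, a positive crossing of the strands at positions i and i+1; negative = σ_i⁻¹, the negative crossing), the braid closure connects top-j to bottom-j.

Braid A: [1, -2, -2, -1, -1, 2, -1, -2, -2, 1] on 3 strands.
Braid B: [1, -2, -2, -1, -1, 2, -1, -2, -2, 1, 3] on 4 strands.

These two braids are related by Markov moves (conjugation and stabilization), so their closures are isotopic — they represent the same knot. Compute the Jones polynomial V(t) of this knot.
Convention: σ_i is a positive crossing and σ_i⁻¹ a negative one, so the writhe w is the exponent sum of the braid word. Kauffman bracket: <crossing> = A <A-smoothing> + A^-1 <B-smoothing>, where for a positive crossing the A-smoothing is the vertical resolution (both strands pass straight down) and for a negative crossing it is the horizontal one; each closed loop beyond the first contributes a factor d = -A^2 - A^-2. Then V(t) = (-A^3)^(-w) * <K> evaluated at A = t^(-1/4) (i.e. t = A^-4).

-1 + 4*t^-1 - 5*t^-2 + 7*t^-3 - 7*t^-4 + 6*t^-5 - 5*t^-6 + 3*t^-7 - t^-8

Derivation:
Markov-equivalent braids have isotopic closures, hence identical knot invariants. Strip the Markov moves from each word to reach a common short braid β, then compute V(t) once on β.
Braid A: s1 s2^-1 s2^-1 s1^-1 s1^-1 s2 s1^-1 s2^-1 s2^-1 s1 on 3 strands has no conjugating prefix/suffix or stabilization to strip; take β = s1 s2^-1 s2^-1 s1^-1 s1^-1 s2 s1^-1 s2^-1 s2^-1 s1.
Braid B: s1 s2^-1 s2^-1 s1^-1 s1^-1 s2 s1^-1 s2^-1 s2^-1 s1 s3 on 4 strands reduces by inverse Markov moves (closure unchanged at each step):
  Destabilize: the word has the form β·s3 where s3 occurs only as the final letter (β ∈ B_3); drop it and the last strand → 3 strands.
Reduced to β = s1 s2^-1 s2^-1 s1^-1 s1^-1 s2 s1^-1 s2^-1 s2^-1 s1 on 3 strands, 10 crossings.
Both give the same β = s1 s2^-1 s2^-1 s1^-1 s1^-1 s2 s1^-1 s2^-1 s2^-1 s1 on 3 strands, so one state sum suffices:
Braid: s1 s2^-1 s2^-1 s1^-1 s1^-1 s2 s1^-1 s2^-1 s2^-1 s1 on 3 strands, 10 crossings.
Writhe w = (#positive) - (#negative) = 3 - 7 = -4.
State-sum expansion of <K>. There are 2^10 = 1024 states.
For each crossing: s=0 is the vertical smoothing, s=1 horizontal. Crossing k contributes A^(sign_k * (1 - 2*s_k)); loop factor d = -A^2 - A^-2.
Tabulate the states by total A-exponent and number of loops L (A-exp: L × count):
  A^10: L=6 ×1
  A^8: L=5 ×10
  A^6: L=4 ×43, L=6 ×2
  A^4: L=3 ×98, L=5 ×22
  A^2: L=2 ×118, L=4 ×88, L=6 ×4
  A^0: L=1 ×60, L=3 ×162, L=5 ×30
  A^-2: L=2 ×128, L=4 ×79, L=6 ×3
  A^-4: L=1 ×23, L=3 ×84, L=5 ×13
  A^-6: L=2 ×27, L=4 ×18
  A^-8: L=1 ×2, L=3 ×8
  A^-10: L=2 ×1
Each group contributes A^e * Σ count * d^(L-1):
Powers of d = -A^2 - A^-2: d^2 = A^4 + 2 + A^-4; d^3 = -A^6 - 3*A^2 - 3*A^-2 - A^-6; d^4 = A^8 + 4*A^4 + 6 + 4*A^-4 + A^-8; d^5 = -A^10 - 5*A^6 - 10*A^2 - 10*A^-2 - 5*A^-6 - A^-10.
  A^10 * (d^5) = -A^20 - 5*A^16 - 10*A^12 - 10*A^8 - 5*A^4 - 1
  A^8 * (10*d^4) = 10*A^16 + 40*A^12 + 60*A^8 + 40*A^4 + 10
  A^6 * (43*d^3 + 2*d^5) = -2*A^16 - 53*A^12 - 149*A^8 - 149*A^4 - 53 - 2*A^-4
  A^4 * (98*d^2 + 22*d^4) = 22*A^12 + 186*A^8 + 328*A^4 + 186 + 22*A^-4
  A^2 * (118*d + 88*d^3 + 4*d^5) = -4*A^12 - 108*A^8 - 422*A^4 - 422 - 108*A^-4 - 4*A^-8
  A^0 * (60 + 162*d^2 + 30*d^4) = 30*A^8 + 282*A^4 + 564 + 282*A^-4 + 30*A^-8
  A^-2 * (128*d + 79*d^3 + 3*d^5) = -3*A^8 - 94*A^4 - 395 - 395*A^-4 - 94*A^-8 - 3*A^-12
  A^-4 * (23 + 84*d^2 + 13*d^4) = 13*A^4 + 136 + 269*A^-4 + 136*A^-8 + 13*A^-12
  A^-6 * (27*d + 18*d^3) = -18 - 81*A^-4 - 81*A^-8 - 18*A^-12
  A^-8 * (2 + 8*d^2) = 8*A^-4 + 18*A^-8 + 8*A^-12
  A^-10 * (d) = -A^-8 - A^-12
Summing the groups: <K> = -A^20 + 3*A^16 - 5*A^12 + 6*A^8 - 7*A^4 + 7 - 5*A^-4 + 4*A^-8 - A^-12
Normalise by the writhe: (-A^3)^(-w) = (-A^3)^(4) = A^12, so f(A) = A^12 * <K> = -A^32 + 3*A^28 - 5*A^24 + 6*A^20 - 7*A^16 + 7*A^12 - 5*A^8 + 4*A^4 - 1.
Substitute A = t^(-1/4), i.e. A^e → t^(-e/4): V(t) = -1 + 4*t^-1 - 5*t^-2 + 7*t^-3 - 7*t^-4 + 6*t^-5 - 5*t^-6 + 3*t^-7 - t^-8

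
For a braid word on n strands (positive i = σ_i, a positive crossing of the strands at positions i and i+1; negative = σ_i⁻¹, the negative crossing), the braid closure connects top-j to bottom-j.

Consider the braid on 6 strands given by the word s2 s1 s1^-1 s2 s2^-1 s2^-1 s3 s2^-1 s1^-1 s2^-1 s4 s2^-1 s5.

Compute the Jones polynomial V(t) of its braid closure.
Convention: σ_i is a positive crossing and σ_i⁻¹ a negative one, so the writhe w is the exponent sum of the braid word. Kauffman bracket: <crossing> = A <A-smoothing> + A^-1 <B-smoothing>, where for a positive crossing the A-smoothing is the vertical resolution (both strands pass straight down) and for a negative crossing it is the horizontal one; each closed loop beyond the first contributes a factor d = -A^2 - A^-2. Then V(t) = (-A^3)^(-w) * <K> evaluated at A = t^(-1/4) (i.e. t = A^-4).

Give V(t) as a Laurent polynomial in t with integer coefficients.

t^-1 + t^-3 - t^-4

Derivation:
The presented braid s2 s1 s1^-1 s2 s2^-1 s2^-1 s3 s2^-1 s1^-1 s2^-1 s4 s2^-1 s5 on 6 strands reduces by inverse Markov moves (closure unchanged at each step):
  Destabilize: the word has the form β·s5 where s5 occurs only as the final letter (β ∈ B_5); drop it and the last strand → 5 strands.
  Deconjugate: the word is γ·β·γ⁻¹ with γ = s2 (prefix) and γ⁻¹ = s2^-1 (suffix); strip both.
  Destabilize: the word has the form β·s4 where s4 occurs only as the final letter (β ∈ B_4); drop it and the last strand → 4 strands.
Reduced to β = s1 s1^-1 s2 s2^-1 s2^-1 s3 s2^-1 s1^-1 s2^-1 on 4 strands, 9 crossings.
Compute on β:
First cancel adjacent σ_i σ_i⁻¹ pairs (Reidemeister II — same braid, same closure): s1 s1^-1 s2 s2^-1 s2^-1 s3 s2^-1 s1^-1 s2^-1 → s2^-1 s3 s2^-1 s1^-1 s2^-1.
Braid: s2^-1 s3 s2^-1 s1^-1 s2^-1 on 4 strands, 5 crossings.
Writhe w = (#positive) - (#negative) = 1 - 4 = -3.
State-sum expansion of <K>. There are 2^5 = 32 states.
For each crossing: s=0 is the vertical smoothing, s=1 horizontal. Crossing k contributes A^(sign_k * (1 - 2*s_k)); loop factor d = -A^2 - A^-2.
  state 00000: A-exp=-3, loops=4, term = A^-3 * d^3
  state 00001: A-exp=-1, loops=3, term = A^-1 * d^2
  state 00010: A-exp=-1, loops=3, term = A^-1 * d^2
  state 00011: A-exp=+1, loops=2, term = A^1 * d^1
  state 00100: A-exp=-1, loops=3, term = A^-1 * d^2
  state 00101: A-exp=+1, loops=4, term = A^1 * d^3
  state 00110: A-exp=+1, loops=2, term = A^1 * d^1
  state 00111: A-exp=+3, loops=3, term = A^3 * d^2
  state 01000: A-exp=-5, loops=3, term = A^-5 * d^2
  state 01001: A-exp=-3, loops=2, term = A^-3 * d^1
  state 01010: A-exp=-3, loops=2, term = A^-3 * d^1
  state 01011: A-exp=-1, loops=1, term = A^-1 * d^0
  state 01100: A-exp=-3, loops=2, term = A^-3 * d^1
  state 01101: A-exp=-1, loops=3, term = A^-1 * d^2
  state 01110: A-exp=-1, loops=1, term = A^-1 * d^0
  state 01111: A-exp=+1, loops=2, term = A^1 * d^1
  state 10000: A-exp=-1, loops=3, term = A^-1 * d^2
  state 10001: A-exp=+1, loops=4, term = A^1 * d^3
  state 10010: A-exp=+1, loops=2, term = A^1 * d^1
  state 10011: A-exp=+3, loops=3, term = A^3 * d^2
  state 10100: A-exp=+1, loops=4, term = A^1 * d^3
  state 10101: A-exp=+3, loops=5, term = A^3 * d^4
  state 10110: A-exp=+3, loops=3, term = A^3 * d^2
  state 10111: A-exp=+5, loops=4, term = A^5 * d^3
  state 11000: A-exp=-3, loops=2, term = A^-3 * d^1
  state 11001: A-exp=-1, loops=3, term = A^-1 * d^2
  state 11010: A-exp=-1, loops=1, term = A^-1 * d^0
  state 11011: A-exp=+1, loops=2, term = A^1 * d^1
  state 11100: A-exp=-1, loops=3, term = A^-1 * d^2
  state 11101: A-exp=+1, loops=4, term = A^1 * d^3
  state 11110: A-exp=+1, loops=2, term = A^1 * d^1
  state 11111: A-exp=+3, loops=3, term = A^3 * d^2
Collect the terms by A-exponent (count of states per loop number):
Powers of d = -A^2 - A^-2: d^2 = A^4 + 2 + A^-4; d^3 = -A^6 - 3*A^2 - 3*A^-2 - A^-6; d^4 = A^8 + 4*A^4 + 6 + 4*A^-4 + A^-8.
  A^5 * (d^3) = -A^11 - 3*A^7 - 3*A^3 - A^-1
  A^3 * (4*d^2 + d^4) = A^11 + 8*A^7 + 14*A^3 + 8*A^-1 + A^-5
  A^1 * (6*d + 4*d^3) = -4*A^7 - 18*A^3 - 18*A^-1 - 4*A^-5
  A^-1 * (3 + 7*d^2) = 7*A^3 + 17*A^-1 + 7*A^-5
  A^-3 * (4*d + d^3) = -A^3 - 7*A^-1 - 7*A^-5 - A^-9
  A^-5 * (d^2) = A^-1 + 2*A^-5 + A^-9
Summing the groups: <K> = A^7 - A^3 - A^-5
Normalise by the writhe: (-A^3)^(-w) = (-A^3)^(3) = -A^9, so f(A) = -A^9 * <K> = -A^16 + A^12 + A^4.
Substitute A = t^(-1/4), i.e. A^e → t^(-e/4): V(t) = t^-1 + t^-3 - t^-4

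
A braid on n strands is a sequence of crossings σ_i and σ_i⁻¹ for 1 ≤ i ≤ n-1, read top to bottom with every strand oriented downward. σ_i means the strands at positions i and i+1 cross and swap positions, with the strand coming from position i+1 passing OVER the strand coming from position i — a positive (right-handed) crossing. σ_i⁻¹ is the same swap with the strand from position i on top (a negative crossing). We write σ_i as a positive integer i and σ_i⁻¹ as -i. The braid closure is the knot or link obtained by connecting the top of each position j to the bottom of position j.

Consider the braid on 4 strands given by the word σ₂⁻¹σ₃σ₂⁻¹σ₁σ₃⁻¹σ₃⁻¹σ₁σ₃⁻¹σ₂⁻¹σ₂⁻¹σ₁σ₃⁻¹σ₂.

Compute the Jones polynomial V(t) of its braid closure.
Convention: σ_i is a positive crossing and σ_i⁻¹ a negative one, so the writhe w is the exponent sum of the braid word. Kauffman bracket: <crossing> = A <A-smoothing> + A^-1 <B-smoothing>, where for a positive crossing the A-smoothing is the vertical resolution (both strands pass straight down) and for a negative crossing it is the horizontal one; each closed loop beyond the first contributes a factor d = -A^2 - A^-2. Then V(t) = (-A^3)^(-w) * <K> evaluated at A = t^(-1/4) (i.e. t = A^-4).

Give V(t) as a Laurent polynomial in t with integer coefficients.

-t^2 + 2*t - 3 + 6*t^-1 - 6*t^-2 + 7*t^-3 - 6*t^-4 + 4*t^-5 - 3*t^-6 + t^-7

Derivation:
The presented braid s2^-1 s3 s2^-1 s1 s3^-1 s3^-1 s1 s3^-1 s2^-1 s2^-1 s1 s3^-1 s2 on 4 strands reduces by inverse Markov moves (closure unchanged at each step):
  Deconjugate: the word is γ·β·γ⁻¹ with γ = s2^-1 s3 (prefix) and γ⁻¹ = s3^-1 s2 (suffix); strip both.
Reduced to β = s2^-1 s1 s3^-1 s3^-1 s1 s3^-1 s2^-1 s2^-1 s1 on 4 strands, 9 crossings.
Compute on β:
Braid: s2^-1 s1 s3^-1 s3^-1 s1 s3^-1 s2^-1 s2^-1 s1 on 4 strands, 9 crossings.
Writhe w = (#positive) - (#negative) = 3 - 6 = -3.
Enumerate smoothing states for the bracket polynomial. There are 2^9 = 512 states.
Each crossing splits two ways (0=vertical, 1=horizontal). The state's weight is A^(#A-smoothings - #B-smoothings) * d^(loops - 1).
Tabulate the states by total A-exponent and number of loops L (A-exp: L × count):
  A^9: L=6 ×1
  A^7: L=5 ×9
  A^5: L=4 ×35, L=6 ×1
  A^3: L=3 ×73, L=5 ×11
  A^1: L=2 ×81, L=4 ×44, L=6 ×1
  A^-1: L=1 ×39, L=3 ×77, L=5 ×10
  A^-3: L=2 ×55, L=4 ×28, L=6 ×1
  A^-5: L=3 ×32, L=5 ×4
  A^-7: L=4 ×9
  A^-9: L=5 ×1
Each group contributes A^e * Σ count * d^(L-1):
Powers of d = -A^2 - A^-2: d^2 = A^4 + 2 + A^-4; d^3 = -A^6 - 3*A^2 - 3*A^-2 - A^-6; d^4 = A^8 + 4*A^4 + 6 + 4*A^-4 + A^-8; d^5 = -A^10 - 5*A^6 - 10*A^2 - 10*A^-2 - 5*A^-6 - A^-10.
  A^9 * (d^5) = -A^19 - 5*A^15 - 10*A^11 - 10*A^7 - 5*A^3 - A^-1
  A^7 * (9*d^4) = 9*A^15 + 36*A^11 + 54*A^7 + 36*A^3 + 9*A^-1
  A^5 * (35*d^3 + d^5) = -A^15 - 40*A^11 - 115*A^7 - 115*A^3 - 40*A^-1 - A^-5
  A^3 * (73*d^2 + 11*d^4) = 11*A^11 + 117*A^7 + 212*A^3 + 117*A^-1 + 11*A^-5
  A^1 * (81*d + 44*d^3 + d^5) = -A^11 - 49*A^7 - 223*A^3 - 223*A^-1 - 49*A^-5 - A^-9
  A^-1 * (39 + 77*d^2 + 10*d^4) = 10*A^7 + 117*A^3 + 253*A^-1 + 117*A^-5 + 10*A^-9
  A^-3 * (55*d + 28*d^3 + d^5) = -A^7 - 33*A^3 - 149*A^-1 - 149*A^-5 - 33*A^-9 - A^-13
  A^-5 * (32*d^2 + 4*d^4) = 4*A^3 + 48*A^-1 + 88*A^-5 + 48*A^-9 + 4*A^-13
  A^-7 * (9*d^3) = -9*A^-1 - 27*A^-5 - 27*A^-9 - 9*A^-13
  A^-9 * (d^4) = A^-1 + 4*A^-5 + 6*A^-9 + 4*A^-13 + A^-17
Summing the groups: <K> = -A^19 + 3*A^15 - 4*A^11 + 6*A^7 - 7*A^3 + 6*A^-1 - 6*A^-5 + 3*A^-9 - 2*A^-13 + A^-17
Normalise by the writhe: (-A^3)^(-w) = (-A^3)^(3) = -A^9, so f(A) = -A^9 * <K> = A^28 - 3*A^24 + 4*A^20 - 6*A^16 + 7*A^12 - 6*A^8 + 6*A^4 - 3 + 2*A^-4 - A^-8.
Substitute A = t^(-1/4), i.e. A^e → t^(-e/4): V(t) = -t^2 + 2*t - 3 + 6*t^-1 - 6*t^-2 + 7*t^-3 - 6*t^-4 + 4*t^-5 - 3*t^-6 + t^-7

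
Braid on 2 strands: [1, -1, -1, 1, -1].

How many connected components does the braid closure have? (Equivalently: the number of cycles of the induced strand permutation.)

Track the strand permutation on 2 strands, starting from identity.
  step 1: s1 swaps positions 1,2 -> [2 1]
  step 2: s1^-1 swaps positions 1,2 -> [1 2]
  step 3: s1^-1 swaps positions 1,2 -> [2 1]
  step 4: s1 swaps positions 1,2 -> [1 2]
  step 5: s1^-1 swaps positions 1,2 -> [2 1]
Final permutation (position -> original strand): [2 1]
Closure components = cycle count of this permutation = 1.

Answer: 1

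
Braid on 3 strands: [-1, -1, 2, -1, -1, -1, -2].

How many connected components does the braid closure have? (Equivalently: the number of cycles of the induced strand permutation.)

2

Derivation:
Track the strand permutation on 3 strands, starting from identity.
  step 1: s1^-1 swaps positions 1,2 -> [2 1 3]
  step 2: s1^-1 swaps positions 1,2 -> [1 2 3]
  step 3: s2 swaps positions 2,3 -> [1 3 2]
  step 4: s1^-1 swaps positions 1,2 -> [3 1 2]
  step 5: s1^-1 swaps positions 1,2 -> [1 3 2]
  step 6: s1^-1 swaps positions 1,2 -> [3 1 2]
  step 7: s2^-1 swaps positions 2,3 -> [3 2 1]
Final permutation (position -> original strand): [3 2 1]
Closure components = cycle count of this permutation = 2.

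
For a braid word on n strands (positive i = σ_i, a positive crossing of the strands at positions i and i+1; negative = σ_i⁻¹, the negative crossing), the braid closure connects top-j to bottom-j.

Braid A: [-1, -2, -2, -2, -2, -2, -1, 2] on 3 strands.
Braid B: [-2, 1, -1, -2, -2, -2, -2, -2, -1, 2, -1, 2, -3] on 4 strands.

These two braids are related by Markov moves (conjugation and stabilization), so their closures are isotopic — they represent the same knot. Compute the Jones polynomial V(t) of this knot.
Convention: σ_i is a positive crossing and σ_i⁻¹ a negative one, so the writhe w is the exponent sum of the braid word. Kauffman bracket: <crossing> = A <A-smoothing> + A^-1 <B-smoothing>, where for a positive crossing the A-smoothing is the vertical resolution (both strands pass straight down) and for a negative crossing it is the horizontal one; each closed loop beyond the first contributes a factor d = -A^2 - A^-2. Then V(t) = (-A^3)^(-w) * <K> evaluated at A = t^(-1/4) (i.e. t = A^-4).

Markov-equivalent braids have isotopic closures, hence identical knot invariants. Strip the Markov moves from each word to reach a common short braid β, then compute V(t) once on β.
Braid A: s1^-1 s2^-1 s2^-1 s2^-1 s2^-1 s2^-1 s1^-1 s2 on 3 strands has no conjugating prefix/suffix or stabilization to strip; take β = s1^-1 s2^-1 s2^-1 s2^-1 s2^-1 s2^-1 s1^-1 s2.
Braid B: s2^-1 s1 s1^-1 s2^-1 s2^-1 s2^-1 s2^-1 s2^-1 s1^-1 s2 s1^-1 s2 s3^-1 on 4 strands reduces by inverse Markov moves (closure unchanged at each step):
  Destabilize: the word has the form β·s3^-1 where s3^-1 occurs only as the final letter (β ∈ B_3); drop it and the last strand → 3 strands.
  Deconjugate: the word is γ·β·γ⁻¹ with γ = s2^-1 s1 (prefix) and γ⁻¹ = s1^-1 s2 (suffix); strip both.
Reduced to β = s1^-1 s2^-1 s2^-1 s2^-1 s2^-1 s2^-1 s1^-1 s2 on 3 strands, 8 crossings.
Both give the same β = s1^-1 s2^-1 s2^-1 s2^-1 s2^-1 s2^-1 s1^-1 s2 on 3 strands, so one state sum suffices:
Braid: s1^-1 s2^-1 s2^-1 s2^-1 s2^-1 s2^-1 s1^-1 s2 on 3 strands, 8 crossings.
Writhe w = (#positive) - (#negative) = 1 - 7 = -6.
Computing the Kauffman bracket via state sum. There are 2^8 = 256 states.
Each crossing splits two ways (0=vertical, 1=horizontal). The state's weight is A^(#A-smoothings - #B-smoothings) * d^(loops - 1).
Tabulate the states by total A-exponent and number of loops L (A-exp: L × count):
  A^8: L=6 ×1
  A^6: L=5 ×8
  A^4: L=4 ×25, L=6 ×3
  A^2: L=3 ×40, L=5 ×15, L=7 ×1
  A^0: L=2 ×35, L=4 ×30, L=6 ×5
  A^-2: L=1 ×15, L=3 ×31, L=5 ×10
  A^-4: L=2 ×18, L=4 ×10
  A^-6: L=1 ×2, L=3 ×6
  A^-8: L=2 ×1
Each group contributes A^e * Σ count * d^(L-1):
Powers of d = -A^2 - A^-2: d^2 = A^4 + 2 + A^-4; d^3 = -A^6 - 3*A^2 - 3*A^-2 - A^-6; d^4 = A^8 + 4*A^4 + 6 + 4*A^-4 + A^-8; d^5 = -A^10 - 5*A^6 - 10*A^2 - 10*A^-2 - 5*A^-6 - A^-10; d^6 = A^12 + 6*A^8 + 15*A^4 + 20 + 15*A^-4 + 6*A^-8 + A^-12.
  A^8 * (d^5) = -A^18 - 5*A^14 - 10*A^10 - 10*A^6 - 5*A^2 - A^-2
  A^6 * (8*d^4) = 8*A^14 + 32*A^10 + 48*A^6 + 32*A^2 + 8*A^-2
  A^4 * (25*d^3 + 3*d^5) = -3*A^14 - 40*A^10 - 105*A^6 - 105*A^2 - 40*A^-2 - 3*A^-6
  A^2 * (40*d^2 + 15*d^4 + d^6) = A^14 + 21*A^10 + 115*A^6 + 190*A^2 + 115*A^-2 + 21*A^-6 + A^-10
  A^0 * (35*d + 30*d^3 + 5*d^5) = -5*A^10 - 55*A^6 - 175*A^2 - 175*A^-2 - 55*A^-6 - 5*A^-10
  A^-2 * (15 + 31*d^2 + 10*d^4) = 10*A^6 + 71*A^2 + 137*A^-2 + 71*A^-6 + 10*A^-10
  A^-4 * (18*d + 10*d^3) = -10*A^2 - 48*A^-2 - 48*A^-6 - 10*A^-10
  A^-6 * (2 + 6*d^2) = 6*A^-2 + 14*A^-6 + 6*A^-10
  A^-8 * (d) = -A^-6 - A^-10
Summing the groups: <K> = -A^18 + A^14 - 2*A^10 + 3*A^6 - 2*A^2 + 2*A^-2 - A^-6 + A^-10
Normalise by the writhe: (-A^3)^(-w) = (-A^3)^(6) = A^18, so f(A) = A^18 * <K> = -A^36 + A^32 - 2*A^28 + 3*A^24 - 2*A^20 + 2*A^16 - A^12 + A^8.
Substitute A = t^(-1/4), i.e. A^e → t^(-e/4): V(t) = t^-2 - t^-3 + 2*t^-4 - 2*t^-5 + 3*t^-6 - 2*t^-7 + t^-8 - t^-9

Answer: t^-2 - t^-3 + 2*t^-4 - 2*t^-5 + 3*t^-6 - 2*t^-7 + t^-8 - t^-9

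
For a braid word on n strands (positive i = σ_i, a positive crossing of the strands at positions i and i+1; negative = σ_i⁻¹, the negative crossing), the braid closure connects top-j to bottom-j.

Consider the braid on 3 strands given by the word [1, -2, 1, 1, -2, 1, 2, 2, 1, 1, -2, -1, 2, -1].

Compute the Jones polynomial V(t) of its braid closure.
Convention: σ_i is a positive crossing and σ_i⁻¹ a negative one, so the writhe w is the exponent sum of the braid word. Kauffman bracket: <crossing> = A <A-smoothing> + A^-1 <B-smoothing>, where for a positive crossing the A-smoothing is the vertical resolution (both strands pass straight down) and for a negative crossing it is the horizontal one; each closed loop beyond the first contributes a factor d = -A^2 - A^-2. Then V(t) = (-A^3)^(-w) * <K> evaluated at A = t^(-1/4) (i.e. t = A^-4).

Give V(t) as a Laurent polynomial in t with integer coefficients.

The presented braid s1 s2^-1 s1 s1 s2^-1 s1 s2 s2 s1 s1 s2^-1 s1^-1 s2 s1^-1 on 3 strands reduces by inverse Markov moves (closure unchanged at each step):
  Deconjugate: the word is γ·β·γ⁻¹ with γ = s1 (prefix) and γ⁻¹ = s1^-1 (suffix); strip both.
  Deconjugate: the word is γ·β·γ⁻¹ with γ = s2^-1 s1 (prefix) and γ⁻¹ = s1^-1 s2 (suffix); strip both.
Reduced to β = s1 s2^-1 s1 s2 s2 s1 s1 s2^-1 on 3 strands, 8 crossings.
Compute on β:
Braid: s1 s2^-1 s1 s2 s2 s1 s1 s2^-1 on 3 strands, 8 crossings.
Writhe w = (#positive) - (#negative) = 6 - 2 = 4.
Computing the Kauffman bracket via state sum. There are 2^8 = 256 states.
For each crossing: s=0 is the vertical smoothing, s=1 horizontal. Crossing k contributes A^(sign_k * (1 - 2*s_k)); loop factor d = -A^2 - A^-2.
Tabulate the states by total A-exponent and number of loops L (A-exp: L × count):
  A^8: L=3 ×1
  A^6: L=2 ×6, L=4 ×2
  A^4: L=1 ×11, L=3 ×16, L=5 ×1
  A^2: L=2 ×47, L=4 ×9
  A^0: L=1 ×26, L=3 ×43, L=5 ×1
  A^-2: L=2 ×41, L=4 ×15
  A^-4: L=3 ×26, L=5 ×2
  A^-6: L=4 ×8
  A^-8: L=5 ×1
Each group contributes A^e * Σ count * d^(L-1):
Powers of d = -A^2 - A^-2: d^2 = A^4 + 2 + A^-4; d^3 = -A^6 - 3*A^2 - 3*A^-2 - A^-6; d^4 = A^8 + 4*A^4 + 6 + 4*A^-4 + A^-8.
  A^8 * (d^2) = A^12 + 2*A^8 + A^4
  A^6 * (6*d + 2*d^3) = -2*A^12 - 12*A^8 - 12*A^4 - 2
  A^4 * (11 + 16*d^2 + d^4) = A^12 + 20*A^8 + 49*A^4 + 20 + A^-4
  A^2 * (47*d + 9*d^3) = -9*A^8 - 74*A^4 - 74 - 9*A^-4
  A^0 * (26 + 43*d^2 + d^4) = A^8 + 47*A^4 + 118 + 47*A^-4 + A^-8
  A^-2 * (41*d + 15*d^3) = -15*A^4 - 86 - 86*A^-4 - 15*A^-8
  A^-4 * (26*d^2 + 2*d^4) = 2*A^4 + 34 + 64*A^-4 + 34*A^-8 + 2*A^-12
  A^-6 * (8*d^3) = -8 - 24*A^-4 - 24*A^-8 - 8*A^-12
  A^-8 * (d^4) = 1 + 4*A^-4 + 6*A^-8 + 4*A^-12 + A^-16
Summing the groups: <K> = 2*A^8 - 2*A^4 + 3 - 3*A^-4 + 2*A^-8 - 2*A^-12 + A^-16
Normalise by the writhe: (-A^3)^(-w) = (-A^3)^(-4) = A^-12, so f(A) = A^-12 * <K> = 2*A^-4 - 2*A^-8 + 3*A^-12 - 3*A^-16 + 2*A^-20 - 2*A^-24 + A^-28.
Substitute A = t^(-1/4), i.e. A^e → t^(-e/4): V(t) = t^7 - 2*t^6 + 2*t^5 - 3*t^4 + 3*t^3 - 2*t^2 + 2*t

Answer: t^7 - 2*t^6 + 2*t^5 - 3*t^4 + 3*t^3 - 2*t^2 + 2*t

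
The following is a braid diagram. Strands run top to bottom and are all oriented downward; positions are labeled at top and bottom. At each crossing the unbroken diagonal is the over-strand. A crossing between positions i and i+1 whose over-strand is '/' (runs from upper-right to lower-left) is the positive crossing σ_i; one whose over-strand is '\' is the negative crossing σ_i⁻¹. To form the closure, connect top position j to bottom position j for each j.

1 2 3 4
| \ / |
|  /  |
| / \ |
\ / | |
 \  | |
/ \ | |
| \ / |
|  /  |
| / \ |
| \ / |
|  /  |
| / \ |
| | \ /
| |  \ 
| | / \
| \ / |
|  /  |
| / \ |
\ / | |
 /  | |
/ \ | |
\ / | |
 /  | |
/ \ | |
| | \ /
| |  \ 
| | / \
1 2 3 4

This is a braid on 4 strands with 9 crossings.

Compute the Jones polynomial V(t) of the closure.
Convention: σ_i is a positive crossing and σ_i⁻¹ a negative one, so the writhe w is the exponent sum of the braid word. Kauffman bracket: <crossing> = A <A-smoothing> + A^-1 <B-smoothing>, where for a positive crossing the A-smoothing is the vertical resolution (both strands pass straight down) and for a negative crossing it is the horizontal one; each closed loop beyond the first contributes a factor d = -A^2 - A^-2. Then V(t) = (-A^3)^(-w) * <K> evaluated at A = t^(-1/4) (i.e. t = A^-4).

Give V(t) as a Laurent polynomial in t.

t^7 - 2*t^6 + 3*t^5 - 5*t^4 + 5*t^3 - 4*t^2 + 4*t - 2 + t^-1

Derivation:
Reading the diagram top to bottom ('/'-over between positions i,i+1 = s_i, '\'-over = s_i^-1): braid word = s2 s1^-1 s2 s2 s3^-1 s2 s1 s1 s3^-1.
Braid: s2 s1^-1 s2 s2 s3^-1 s2 s1 s1 s3^-1 on 4 strands, 9 crossings.
Writhe w = (#positive) - (#negative) = 6 - 3 = 3.
Computing the Kauffman bracket via state sum. There are 2^9 = 512 states.
Each crossing splits two ways (0=vertical, 1=horizontal). The state's weight is A^(#A-smoothings - #B-smoothings) * d^(loops - 1).
Tabulate the states by total A-exponent and number of loops L (A-exp: L × count):
  A^9: L=3 ×1
  A^7: L=2 ×6, L=4 ×3
  A^5: L=1 ×11, L=3 ×24, L=5 ×1
  A^3: L=2 ×68, L=4 ×16
  A^1: L=1 ×38, L=3 ×85, L=5 ×3
  A^-1: L=2 ×77, L=4 ×49
  A^-3: L=3 ×69, L=5 ×15
  A^-5: L=4 ×34, L=6 ×2
  A^-7: L=5 ×9
  A^-9: L=6 ×1
Each group contributes A^e * Σ count * d^(L-1):
Powers of d = -A^2 - A^-2: d^2 = A^4 + 2 + A^-4; d^3 = -A^6 - 3*A^2 - 3*A^-2 - A^-6; d^4 = A^8 + 4*A^4 + 6 + 4*A^-4 + A^-8; d^5 = -A^10 - 5*A^6 - 10*A^2 - 10*A^-2 - 5*A^-6 - A^-10.
  A^9 * (d^2) = A^13 + 2*A^9 + A^5
  A^7 * (6*d + 3*d^3) = -3*A^13 - 15*A^9 - 15*A^5 - 3*A
  A^5 * (11 + 24*d^2 + d^4) = A^13 + 28*A^9 + 65*A^5 + 28*A + A^-3
  A^3 * (68*d + 16*d^3) = -16*A^9 - 116*A^5 - 116*A - 16*A^-3
  A^1 * (38 + 85*d^2 + 3*d^4) = 3*A^9 + 97*A^5 + 226*A + 97*A^-3 + 3*A^-7
  A^-1 * (77*d + 49*d^3) = -49*A^5 - 224*A - 224*A^-3 - 49*A^-7
  A^-3 * (69*d^2 + 15*d^4) = 15*A^5 + 129*A + 228*A^-3 + 129*A^-7 + 15*A^-11
  A^-5 * (34*d^3 + 2*d^5) = -2*A^5 - 44*A - 122*A^-3 - 122*A^-7 - 44*A^-11 - 2*A^-15
  A^-7 * (9*d^4) = 9*A + 36*A^-3 + 54*A^-7 + 36*A^-11 + 9*A^-15
  A^-9 * (d^5) = -A - 5*A^-3 - 10*A^-7 - 10*A^-11 - 5*A^-15 - A^-19
Summing the groups: <K> = -A^13 + 2*A^9 - 4*A^5 + 4*A - 5*A^-3 + 5*A^-7 - 3*A^-11 + 2*A^-15 - A^-19
Normalise by the writhe: (-A^3)^(-w) = (-A^3)^(-3) = -A^-9, so f(A) = -A^-9 * <K> = A^4 - 2 + 4*A^-4 - 4*A^-8 + 5*A^-12 - 5*A^-16 + 3*A^-20 - 2*A^-24 + A^-28.
Substitute A = t^(-1/4), i.e. A^e → t^(-e/4): V(t) = t^7 - 2*t^6 + 3*t^5 - 5*t^4 + 5*t^3 - 4*t^2 + 4*t - 2 + t^-1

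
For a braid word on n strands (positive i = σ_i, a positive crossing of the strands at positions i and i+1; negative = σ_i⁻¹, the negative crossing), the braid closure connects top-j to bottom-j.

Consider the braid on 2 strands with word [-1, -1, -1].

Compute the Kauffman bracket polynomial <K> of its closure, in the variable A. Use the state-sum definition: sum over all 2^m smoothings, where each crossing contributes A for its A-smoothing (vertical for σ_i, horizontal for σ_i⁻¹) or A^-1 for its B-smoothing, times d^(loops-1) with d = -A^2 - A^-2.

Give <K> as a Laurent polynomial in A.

A^7 - A^3 - A^-5

Derivation:
Braid: s1^-1 s1^-1 s1^-1 on 2 strands, 3 crossings.
Writhe w = (#positive) - (#negative) = 0 - 3 = -3.
State-sum expansion of <K>. There are 2^3 = 8 states.
Each crossing splits two ways (0=vertical, 1=horizontal). The state's weight is A^(#A-smoothings - #B-smoothings) * d^(loops - 1).
  state 000: A-exp=-3, loops=2, term = A^-3 * d^1
  state 001: A-exp=-1, loops=1, term = A^-1 * d^0
  state 010: A-exp=-1, loops=1, term = A^-1 * d^0
  state 011: A-exp=+1, loops=2, term = A^1 * d^1
  state 100: A-exp=-1, loops=1, term = A^-1 * d^0
  state 101: A-exp=+1, loops=2, term = A^1 * d^1
  state 110: A-exp=+1, loops=2, term = A^1 * d^1
  state 111: A-exp=+3, loops=3, term = A^3 * d^2
Collect the terms by A-exponent (count of states per loop number):
Powers of d = -A^2 - A^-2: d^2 = A^4 + 2 + A^-4.
  A^3 * (d^2) = A^7 + 2*A^3 + A^-1
  A^1 * (3*d) = -3*A^3 - 3*A^-1
  A^-1 * (3) = 3*A^-1
  A^-3 * (d) = -A^-1 - A^-5
Summing the groups: <K> = A^7 - A^3 - A^-5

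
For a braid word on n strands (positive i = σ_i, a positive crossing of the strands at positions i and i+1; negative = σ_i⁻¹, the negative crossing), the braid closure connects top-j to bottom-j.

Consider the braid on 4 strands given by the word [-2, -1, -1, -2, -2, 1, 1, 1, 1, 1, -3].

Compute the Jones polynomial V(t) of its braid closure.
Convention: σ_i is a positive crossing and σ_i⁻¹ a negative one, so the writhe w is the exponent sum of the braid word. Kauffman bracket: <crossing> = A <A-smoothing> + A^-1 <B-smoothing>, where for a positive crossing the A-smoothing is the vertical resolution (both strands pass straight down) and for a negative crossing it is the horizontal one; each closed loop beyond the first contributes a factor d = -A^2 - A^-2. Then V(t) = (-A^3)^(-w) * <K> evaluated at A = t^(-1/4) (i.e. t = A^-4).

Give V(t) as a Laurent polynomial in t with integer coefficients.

-t^4 + t^3 - t^2 + 2*t - 1 + 2*t^-1 - t^-2 + t^-3 - t^-4

Derivation:
The presented braid s2^-1 s1^-1 s1^-1 s2^-1 s2^-1 s1 s1 s1 s1 s1 s3^-1 on 4 strands reduces by inverse Markov moves (closure unchanged at each step):
  Destabilize: the word has the form β·s3^-1 where s3^-1 occurs only as the final letter (β ∈ B_3); drop it and the last strand → 3 strands.
Reduced to β = s2^-1 s1^-1 s1^-1 s2^-1 s2^-1 s1 s1 s1 s1 s1 on 3 strands, 10 crossings.
Compute on β:
Braid: s2^-1 s1^-1 s1^-1 s2^-1 s2^-1 s1 s1 s1 s1 s1 on 3 strands, 10 crossings.
Writhe w = (#positive) - (#negative) = 5 - 5 = 0.
State-sum expansion of <K>. There are 2^10 = 1024 states.
Each crossing splits two ways (0=vertical, 1=horizontal). The state's weight is A^(#A-smoothings - #B-smoothings) * d^(loops - 1).
Tabulate the states by total A-exponent and number of loops L (A-exp: L × count):
  A^10: L=4 ×1
  A^8: L=3 ×10
  A^6: L=2 ×29, L=4 ×16
  A^4: L=1 ×26, L=3 ×74, L=5 ×20
  A^2: L=2 ×90, L=4 ×105, L=6 ×15
  A^0: L=1 ×15, L=3 ×141, L=5 ×90, L=7 ×6
  A^-2: L=2 ×35, L=4 ×130, L=6 ×44, L=8 ×1
  A^-4: L=3 ×40, L=5 ×69, L=7 ×11
  A^-6: L=4 ×25, L=6 ×19, L=8 ×1
  A^-8: L=5 ×8, L=7 ×2
  A^-10: L=6 ×1
Each group contributes A^e * Σ count * d^(L-1):
Powers of d = -A^2 - A^-2: d^2 = A^4 + 2 + A^-4; d^3 = -A^6 - 3*A^2 - 3*A^-2 - A^-6; d^4 = A^8 + 4*A^4 + 6 + 4*A^-4 + A^-8; d^5 = -A^10 - 5*A^6 - 10*A^2 - 10*A^-2 - 5*A^-6 - A^-10; d^6 = A^12 + 6*A^8 + 15*A^4 + 20 + 15*A^-4 + 6*A^-8 + A^-12; d^7 = -A^14 - 7*A^10 - 21*A^6 - 35*A^2 - 35*A^-2 - 21*A^-6 - 7*A^-10 - A^-14.
  A^10 * (d^3) = -A^16 - 3*A^12 - 3*A^8 - A^4
  A^8 * (10*d^2) = 10*A^12 + 20*A^8 + 10*A^4
  A^6 * (29*d + 16*d^3) = -16*A^12 - 77*A^8 - 77*A^4 - 16
  A^4 * (26 + 74*d^2 + 20*d^4) = 20*A^12 + 154*A^8 + 294*A^4 + 154 + 20*A^-4
  A^2 * (90*d + 105*d^3 + 15*d^5) = -15*A^12 - 180*A^8 - 555*A^4 - 555 - 180*A^-4 - 15*A^-8
  A^0 * (15 + 141*d^2 + 90*d^4 + 6*d^6) = 6*A^12 + 126*A^8 + 591*A^4 + 957 + 591*A^-4 + 126*A^-8 + 6*A^-12
  A^-2 * (35*d + 130*d^3 + 44*d^5 + d^7) = -A^12 - 51*A^8 - 371*A^4 - 900 - 900*A^-4 - 371*A^-8 - 51*A^-12 - A^-16
  A^-4 * (40*d^2 + 69*d^4 + 11*d^6) = 11*A^8 + 135*A^4 + 481 + 714*A^-4 + 481*A^-8 + 135*A^-12 + 11*A^-16
  A^-6 * (25*d^3 + 19*d^5 + d^7) = -A^8 - 26*A^4 - 141 - 300*A^-4 - 300*A^-8 - 141*A^-12 - 26*A^-16 - A^-20
  A^-8 * (8*d^4 + 2*d^6) = 2*A^4 + 20 + 62*A^-4 + 88*A^-8 + 62*A^-12 + 20*A^-16 + 2*A^-20
  A^-10 * (d^5) = -1 - 5*A^-4 - 10*A^-8 - 10*A^-12 - 5*A^-16 - A^-20
Summing the groups: <K> = -A^16 + A^12 - A^8 + 2*A^4 - 1 + 2*A^-4 - A^-8 + A^-12 - A^-16
Normalise by the writhe: (-A^3)^(-w) = (-A^3)^(0) = 1, so f(A) = 1 * <K> = -A^16 + A^12 - A^8 + 2*A^4 - 1 + 2*A^-4 - A^-8 + A^-12 - A^-16.
Substitute A = t^(-1/4), i.e. A^e → t^(-e/4): V(t) = -t^4 + t^3 - t^2 + 2*t - 1 + 2*t^-1 - t^-2 + t^-3 - t^-4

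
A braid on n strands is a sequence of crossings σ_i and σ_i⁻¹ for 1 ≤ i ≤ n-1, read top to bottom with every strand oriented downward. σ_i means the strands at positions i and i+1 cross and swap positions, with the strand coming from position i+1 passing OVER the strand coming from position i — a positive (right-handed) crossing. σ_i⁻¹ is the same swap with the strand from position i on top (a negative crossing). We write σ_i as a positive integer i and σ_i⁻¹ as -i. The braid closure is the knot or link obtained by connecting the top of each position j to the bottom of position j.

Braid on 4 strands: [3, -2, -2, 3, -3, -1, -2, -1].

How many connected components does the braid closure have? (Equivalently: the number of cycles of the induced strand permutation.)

2

Derivation:
Track the strand permutation on 4 strands, starting from identity.
  step 1: s3 swaps positions 3,4 -> [1 2 4 3]
  step 2: s2^-1 swaps positions 2,3 -> [1 4 2 3]
  step 3: s2^-1 swaps positions 2,3 -> [1 2 4 3]
  step 4: s3 swaps positions 3,4 -> [1 2 3 4]
  step 5: s3^-1 swaps positions 3,4 -> [1 2 4 3]
  step 6: s1^-1 swaps positions 1,2 -> [2 1 4 3]
  step 7: s2^-1 swaps positions 2,3 -> [2 4 1 3]
  step 8: s1^-1 swaps positions 1,2 -> [4 2 1 3]
Final permutation (position -> original strand): [4 2 1 3]
Closure components = cycle count of this permutation = 2.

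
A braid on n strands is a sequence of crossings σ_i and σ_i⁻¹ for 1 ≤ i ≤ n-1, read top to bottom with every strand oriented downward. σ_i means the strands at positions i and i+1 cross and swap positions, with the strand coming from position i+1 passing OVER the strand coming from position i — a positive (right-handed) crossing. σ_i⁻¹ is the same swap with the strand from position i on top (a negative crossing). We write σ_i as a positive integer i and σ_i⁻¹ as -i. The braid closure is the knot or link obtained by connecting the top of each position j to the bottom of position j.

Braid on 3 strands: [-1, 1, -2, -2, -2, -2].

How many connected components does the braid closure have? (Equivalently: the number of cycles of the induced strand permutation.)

3

Derivation:
Track the strand permutation on 3 strands, starting from identity.
  step 1: s1^-1 swaps positions 1,2 -> [2 1 3]
  step 2: s1 swaps positions 1,2 -> [1 2 3]
  step 3: s2^-1 swaps positions 2,3 -> [1 3 2]
  step 4: s2^-1 swaps positions 2,3 -> [1 2 3]
  step 5: s2^-1 swaps positions 2,3 -> [1 3 2]
  step 6: s2^-1 swaps positions 2,3 -> [1 2 3]
Final permutation (position -> original strand): [1 2 3]
Closure components = cycle count of this permutation = 3.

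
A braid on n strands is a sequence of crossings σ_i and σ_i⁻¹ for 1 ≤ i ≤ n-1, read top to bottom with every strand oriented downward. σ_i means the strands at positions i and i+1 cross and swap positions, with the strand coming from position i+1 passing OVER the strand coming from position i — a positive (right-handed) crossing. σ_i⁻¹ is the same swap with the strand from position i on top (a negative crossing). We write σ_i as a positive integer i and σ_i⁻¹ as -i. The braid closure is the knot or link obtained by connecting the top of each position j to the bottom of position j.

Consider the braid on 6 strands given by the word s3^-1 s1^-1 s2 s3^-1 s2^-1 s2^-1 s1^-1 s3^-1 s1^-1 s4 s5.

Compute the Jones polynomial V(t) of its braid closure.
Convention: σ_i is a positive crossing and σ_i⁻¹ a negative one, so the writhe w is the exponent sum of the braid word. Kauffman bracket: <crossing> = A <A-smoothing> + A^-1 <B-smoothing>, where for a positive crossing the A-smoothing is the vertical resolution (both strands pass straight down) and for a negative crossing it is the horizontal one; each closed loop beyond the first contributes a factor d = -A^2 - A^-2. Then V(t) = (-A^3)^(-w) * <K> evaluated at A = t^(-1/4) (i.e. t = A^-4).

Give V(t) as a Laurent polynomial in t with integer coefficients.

t^-2 - t^-3 + 3*t^-4 - 3*t^-5 + 4*t^-6 - 4*t^-7 + 2*t^-8 - 2*t^-9 + t^-10

Derivation:
The presented braid s3^-1 s1^-1 s2 s3^-1 s2^-1 s2^-1 s1^-1 s3^-1 s1^-1 s4 s5 on 6 strands reduces by inverse Markov moves (closure unchanged at each step):
  Destabilize: the word has the form β·s5 where s5 occurs only as the final letter (β ∈ B_5); drop it and the last strand → 5 strands.
  Destabilize: the word has the form β·s4 where s4 occurs only as the final letter (β ∈ B_4); drop it and the last strand → 4 strands.
Reduced to β = s3^-1 s1^-1 s2 s3^-1 s2^-1 s2^-1 s1^-1 s3^-1 s1^-1 on 4 strands, 9 crossings.
Compute on β:
Braid: s3^-1 s1^-1 s2 s3^-1 s2^-1 s2^-1 s1^-1 s3^-1 s1^-1 on 4 strands, 9 crossings.
Writhe w = (#positive) - (#negative) = 1 - 8 = -7.
State-sum expansion of <K>. There are 2^9 = 512 states.
Each crossing splits two ways (0=vertical, 1=horizontal). The state's weight is A^(#A-smoothings - #B-smoothings) * d^(loops - 1).
Tabulate the states by total A-exponent and number of loops L (A-exp: L × count):
  A^9: L=6 ×1
  A^7: L=5 ×9
  A^5: L=4 ×34, L=6 ×2
  A^3: L=3 ×67, L=5 ×17
  A^1: L=2 ×69, L=4 ×56, L=6 ×1
  A^-1: L=1 ×30, L=3 ×88, L=5 ×8
  A^-3: L=2 ×61, L=4 ×23
  A^-5: L=1 ×9, L=3 ×26, L=5 ×1
  A^-7: L=2 ×6, L=4 ×3
  A^-9: L=3 ×1
Each group contributes A^e * Σ count * d^(L-1):
Powers of d = -A^2 - A^-2: d^2 = A^4 + 2 + A^-4; d^3 = -A^6 - 3*A^2 - 3*A^-2 - A^-6; d^4 = A^8 + 4*A^4 + 6 + 4*A^-4 + A^-8; d^5 = -A^10 - 5*A^6 - 10*A^2 - 10*A^-2 - 5*A^-6 - A^-10.
  A^9 * (d^5) = -A^19 - 5*A^15 - 10*A^11 - 10*A^7 - 5*A^3 - A^-1
  A^7 * (9*d^4) = 9*A^15 + 36*A^11 + 54*A^7 + 36*A^3 + 9*A^-1
  A^5 * (34*d^3 + 2*d^5) = -2*A^15 - 44*A^11 - 122*A^7 - 122*A^3 - 44*A^-1 - 2*A^-5
  A^3 * (67*d^2 + 17*d^4) = 17*A^11 + 135*A^7 + 236*A^3 + 135*A^-1 + 17*A^-5
  A^1 * (69*d + 56*d^3 + d^5) = -A^11 - 61*A^7 - 247*A^3 - 247*A^-1 - 61*A^-5 - A^-9
  A^-1 * (30 + 88*d^2 + 8*d^4) = 8*A^7 + 120*A^3 + 254*A^-1 + 120*A^-5 + 8*A^-9
  A^-3 * (61*d + 23*d^3) = -23*A^3 - 130*A^-1 - 130*A^-5 - 23*A^-9
  A^-5 * (9 + 26*d^2 + d^4) = A^3 + 30*A^-1 + 67*A^-5 + 30*A^-9 + A^-13
  A^-7 * (6*d + 3*d^3) = -3*A^-1 - 15*A^-5 - 15*A^-9 - 3*A^-13
  A^-9 * (d^2) = A^-5 + 2*A^-9 + A^-13
Summing the groups: <K> = -A^19 + 2*A^15 - 2*A^11 + 4*A^7 - 4*A^3 + 3*A^-1 - 3*A^-5 + A^-9 - A^-13
Normalise by the writhe: (-A^3)^(-w) = (-A^3)^(7) = -A^21, so f(A) = -A^21 * <K> = A^40 - 2*A^36 + 2*A^32 - 4*A^28 + 4*A^24 - 3*A^20 + 3*A^16 - A^12 + A^8.
Substitute A = t^(-1/4), i.e. A^e → t^(-e/4): V(t) = t^-2 - t^-3 + 3*t^-4 - 3*t^-5 + 4*t^-6 - 4*t^-7 + 2*t^-8 - 2*t^-9 + t^-10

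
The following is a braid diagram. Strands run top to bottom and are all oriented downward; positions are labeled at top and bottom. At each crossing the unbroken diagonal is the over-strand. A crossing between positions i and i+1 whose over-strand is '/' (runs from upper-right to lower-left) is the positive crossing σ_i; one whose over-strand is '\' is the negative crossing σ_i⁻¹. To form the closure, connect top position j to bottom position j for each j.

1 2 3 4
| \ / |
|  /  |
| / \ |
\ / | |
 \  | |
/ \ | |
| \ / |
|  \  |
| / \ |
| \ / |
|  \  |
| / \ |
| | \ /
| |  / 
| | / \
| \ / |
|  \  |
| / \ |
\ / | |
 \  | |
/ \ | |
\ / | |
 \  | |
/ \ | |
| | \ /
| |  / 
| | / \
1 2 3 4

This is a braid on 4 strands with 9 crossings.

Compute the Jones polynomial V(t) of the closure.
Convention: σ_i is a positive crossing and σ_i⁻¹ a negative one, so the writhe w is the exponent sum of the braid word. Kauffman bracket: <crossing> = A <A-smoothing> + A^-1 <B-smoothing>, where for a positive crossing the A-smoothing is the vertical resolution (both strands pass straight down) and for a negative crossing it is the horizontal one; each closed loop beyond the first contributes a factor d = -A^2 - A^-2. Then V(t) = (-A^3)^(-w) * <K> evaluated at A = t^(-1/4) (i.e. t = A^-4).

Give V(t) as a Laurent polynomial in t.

Reading the diagram top to bottom ('/'-over between positions i,i+1 = s_i, '\'-over = s_i^-1): braid word = s2 s1^-1 s2^-1 s2^-1 s3 s2^-1 s1^-1 s1^-1 s3.
Braid: s2 s1^-1 s2^-1 s2^-1 s3 s2^-1 s1^-1 s1^-1 s3 on 4 strands, 9 crossings.
Writhe w = (#positive) - (#negative) = 3 - 6 = -3.
Enumerate smoothing states for the bracket polynomial. There are 2^9 = 512 states.
Smooth each crossing (0=||, 1=⌣⌢); contribution A^(Σ sign_k(1-2s_k)) * d^(L-1).
Tabulate the states by total A-exponent and number of loops L (A-exp: L × count):
  A^9: L=6 ×1
  A^7: L=5 ×9
  A^5: L=4 ×35, L=6 ×1
  A^3: L=3 ×73, L=5 ×11
  A^1: L=2 ×82, L=4 ×43, L=6 ×1
  A^-1: L=1 ×40, L=3 ×79, L=5 ×7
  A^-3: L=2 ×63, L=4 ×21
  A^-5: L=1 ×9, L=3 ×26, L=5 ×1
  A^-7: L=2 ×6, L=4 ×3
  A^-9: L=3 ×1
Each group contributes A^e * Σ count * d^(L-1):
Powers of d = -A^2 - A^-2: d^2 = A^4 + 2 + A^-4; d^3 = -A^6 - 3*A^2 - 3*A^-2 - A^-6; d^4 = A^8 + 4*A^4 + 6 + 4*A^-4 + A^-8; d^5 = -A^10 - 5*A^6 - 10*A^2 - 10*A^-2 - 5*A^-6 - A^-10.
  A^9 * (d^5) = -A^19 - 5*A^15 - 10*A^11 - 10*A^7 - 5*A^3 - A^-1
  A^7 * (9*d^4) = 9*A^15 + 36*A^11 + 54*A^7 + 36*A^3 + 9*A^-1
  A^5 * (35*d^3 + d^5) = -A^15 - 40*A^11 - 115*A^7 - 115*A^3 - 40*A^-1 - A^-5
  A^3 * (73*d^2 + 11*d^4) = 11*A^11 + 117*A^7 + 212*A^3 + 117*A^-1 + 11*A^-5
  A^1 * (82*d + 43*d^3 + d^5) = -A^11 - 48*A^7 - 221*A^3 - 221*A^-1 - 48*A^-5 - A^-9
  A^-1 * (40 + 79*d^2 + 7*d^4) = 7*A^7 + 107*A^3 + 240*A^-1 + 107*A^-5 + 7*A^-9
  A^-3 * (63*d + 21*d^3) = -21*A^3 - 126*A^-1 - 126*A^-5 - 21*A^-9
  A^-5 * (9 + 26*d^2 + d^4) = A^3 + 30*A^-1 + 67*A^-5 + 30*A^-9 + A^-13
  A^-7 * (6*d + 3*d^3) = -3*A^-1 - 15*A^-5 - 15*A^-9 - 3*A^-13
  A^-9 * (d^2) = A^-5 + 2*A^-9 + A^-13
Summing the groups: <K> = -A^19 + 3*A^15 - 4*A^11 + 5*A^7 - 6*A^3 + 5*A^-1 - 4*A^-5 + 2*A^-9 - A^-13
Normalise by the writhe: (-A^3)^(-w) = (-A^3)^(3) = -A^9, so f(A) = -A^9 * <K> = A^28 - 3*A^24 + 4*A^20 - 5*A^16 + 6*A^12 - 5*A^8 + 4*A^4 - 2 + A^-4.
Substitute A = t^(-1/4), i.e. A^e → t^(-e/4): V(t) = t - 2 + 4*t^-1 - 5*t^-2 + 6*t^-3 - 5*t^-4 + 4*t^-5 - 3*t^-6 + t^-7

Answer: t - 2 + 4*t^-1 - 5*t^-2 + 6*t^-3 - 5*t^-4 + 4*t^-5 - 3*t^-6 + t^-7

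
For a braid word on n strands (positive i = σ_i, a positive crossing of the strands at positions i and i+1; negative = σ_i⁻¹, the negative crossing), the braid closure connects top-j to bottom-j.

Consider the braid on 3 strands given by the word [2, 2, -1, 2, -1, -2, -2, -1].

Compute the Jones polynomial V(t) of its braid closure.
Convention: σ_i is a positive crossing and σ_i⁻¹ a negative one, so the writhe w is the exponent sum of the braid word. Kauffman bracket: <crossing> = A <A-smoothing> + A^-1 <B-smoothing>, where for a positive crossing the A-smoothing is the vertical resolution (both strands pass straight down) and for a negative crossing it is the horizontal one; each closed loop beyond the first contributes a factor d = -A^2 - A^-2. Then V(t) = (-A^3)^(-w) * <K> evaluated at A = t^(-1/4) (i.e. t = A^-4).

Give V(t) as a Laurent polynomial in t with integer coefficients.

Braid: s2 s2 s1^-1 s2 s1^-1 s2^-1 s2^-1 s1^-1 on 3 strands, 8 crossings.
Writhe w = (#positive) - (#negative) = 3 - 5 = -2.
Enumerate smoothing states for the bracket polynomial. There are 2^8 = 256 states.
Smooth each crossing (0=||, 1=⌣⌢); contribution A^(Σ sign_k(1-2s_k)) * d^(L-1).
Tabulate the states by total A-exponent and number of loops L (A-exp: L × count):
  A^8: L=4 ×1
  A^6: L=3 ×8
  A^4: L=2 ×23, L=4 ×5
  A^2: L=1 ×22, L=3 ×33, L=5 ×1
  A^0: L=2 ×52, L=4 ×18
  A^-2: L=1 ×13, L=3 ×37, L=5 ×6
  A^-4: L=2 ×14, L=4 ×13, L=6 ×1
  A^-6: L=3 ×6, L=5 ×2
  A^-8: L=4 ×1
Each group contributes A^e * Σ count * d^(L-1):
Powers of d = -A^2 - A^-2: d^2 = A^4 + 2 + A^-4; d^3 = -A^6 - 3*A^2 - 3*A^-2 - A^-6; d^4 = A^8 + 4*A^4 + 6 + 4*A^-4 + A^-8; d^5 = -A^10 - 5*A^6 - 10*A^2 - 10*A^-2 - 5*A^-6 - A^-10.
  A^8 * (d^3) = -A^14 - 3*A^10 - 3*A^6 - A^2
  A^6 * (8*d^2) = 8*A^10 + 16*A^6 + 8*A^2
  A^4 * (23*d + 5*d^3) = -5*A^10 - 38*A^6 - 38*A^2 - 5*A^-2
  A^2 * (22 + 33*d^2 + d^4) = A^10 + 37*A^6 + 94*A^2 + 37*A^-2 + A^-6
  A^0 * (52*d + 18*d^3) = -18*A^6 - 106*A^2 - 106*A^-2 - 18*A^-6
  A^-2 * (13 + 37*d^2 + 6*d^4) = 6*A^6 + 61*A^2 + 123*A^-2 + 61*A^-6 + 6*A^-10
  A^-4 * (14*d + 13*d^3 + d^5) = -A^6 - 18*A^2 - 63*A^-2 - 63*A^-6 - 18*A^-10 - A^-14
  A^-6 * (6*d^2 + 2*d^4) = 2*A^2 + 14*A^-2 + 24*A^-6 + 14*A^-10 + 2*A^-14
  A^-8 * (d^3) = -A^-2 - 3*A^-6 - 3*A^-10 - A^-14
Summing the groups: <K> = -A^14 + A^10 - A^6 + 2*A^2 - A^-2 + 2*A^-6 - A^-10
Normalise by the writhe: (-A^3)^(-w) = (-A^3)^(2) = A^6, so f(A) = A^6 * <K> = -A^20 + A^16 - A^12 + 2*A^8 - A^4 + 2 - A^-4.
Substitute A = t^(-1/4), i.e. A^e → t^(-e/4): V(t) = -t + 2 - t^-1 + 2*t^-2 - t^-3 + t^-4 - t^-5

Answer: -t + 2 - t^-1 + 2*t^-2 - t^-3 + t^-4 - t^-5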